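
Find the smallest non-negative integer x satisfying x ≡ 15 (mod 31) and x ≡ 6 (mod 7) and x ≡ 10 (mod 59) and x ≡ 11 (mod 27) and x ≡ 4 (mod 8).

2614772

Combine the congruences pairwise.
From x ≡ 15 (mod 31) write x = 15 + 31t. Substituting into x ≡ 6 (mod 7) gives 31t ≡ 5 (mod 7), and since 3⁻¹ ≡ 5 (mod 7), t ≡ 4. Hence x ≡ 15 + 31·4 = 139 (mod 217).
From x ≡ 139 (mod 217) write x = 139 + 217t. Substituting into x ≡ 10 (mod 59) gives 217t ≡ 48 (mod 59), and since 40⁻¹ ≡ 31 (mod 59), t ≡ 13. Hence x ≡ 139 + 217·13 = 2960 (mod 12803).
From x ≡ 2960 (mod 12803) write x = 2960 + 12803t. Substituting into x ≡ 11 (mod 27) gives 12803t ≡ 21 (mod 27), and since 5⁻¹ ≡ 11 (mod 27), t ≡ 15. Hence x ≡ 2960 + 12803·15 = 195005 (mod 345681).
From x ≡ 195005 (mod 345681) write x = 195005 + 345681t. Substituting into x ≡ 4 (mod 8) gives 345681t ≡ 7 (mod 8), and since 1⁻¹ ≡ 1 (mod 8), t ≡ 7. Hence x ≡ 195005 + 345681·7 = 2614772 (mod 2765448).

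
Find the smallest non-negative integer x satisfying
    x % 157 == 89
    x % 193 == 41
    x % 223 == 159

The moduli are pairwise coprime; N = 157·193·223 = 6757123.
N/157 = 43039; 43039 ≡ 21 (mod 157); 21·15 ≡ 1, so inverse 15.
N/193 = 35011; 35011 ≡ 78 (mod 193); 78·146 ≡ 1, so inverse 146.
N/223 = 30301; 30301 ≡ 196 (mod 223); 196·33 ≡ 1, so inverse 33.
x ≡ 89·43039·15 + 41·35011·146 + 159·30301·33 = 426022258.
426022258 mod 6757123 = 323509.

323509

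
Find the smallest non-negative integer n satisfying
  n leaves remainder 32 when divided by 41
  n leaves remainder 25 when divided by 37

1098

Combine the congruences pairwise.
From n ≡ 32 (mod 41) write n = 32 + 41t. Substituting into n ≡ 25 (mod 37) gives 41t ≡ 30 (mod 37), and since 4⁻¹ ≡ 28 (mod 37), t ≡ 26. Hence n ≡ 32 + 41·26 = 1098 (mod 1517).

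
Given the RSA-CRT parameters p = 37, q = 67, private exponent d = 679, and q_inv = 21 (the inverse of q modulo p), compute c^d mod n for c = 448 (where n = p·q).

d_p = d mod (p−1) = 679 mod 36 = 31; d_q = d mod (q−1) = 19.
m₁ = c^(d_p) mod p: c ≡ 4 (mod 37), and 4^31 mod 37 = 3.
m₂ = c^(d_q) mod q: c ≡ 46 (mod 67), and 46^19 mod 67 = 7.
h = q_inv·(m₁ − m₂) mod p = 21·(3 − 7) mod 37 = 27.
m = m₂ + h·q = 7 + 27·67 = 1816.

1816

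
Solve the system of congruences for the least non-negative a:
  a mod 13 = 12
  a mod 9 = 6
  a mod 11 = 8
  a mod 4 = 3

987

The moduli are pairwise coprime; N = 13·9·11·4 = 5148.
N/13 = 396; 396 ≡ 6 (mod 13); 6·11 ≡ 1, so inverse 11.
N/9 = 572; 572 ≡ 5 (mod 9); 5·2 ≡ 1, so inverse 2.
N/11 = 468; 468 ≡ 6 (mod 11); 6·2 ≡ 1, so inverse 2.
N/4 = 1287; 1287 ≡ 3 (mod 4); 3·3 ≡ 1, so inverse 3.
a ≡ 12·396·11 + 6·572·2 + 8·468·2 + 3·1287·3 = 78207.
78207 mod 5148 = 987.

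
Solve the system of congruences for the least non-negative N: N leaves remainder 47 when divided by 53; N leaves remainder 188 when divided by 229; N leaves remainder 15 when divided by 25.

The moduli are pairwise coprime; M = 53·229·25 = 303425.
M/53 = 5725; 5725 ≡ 1 (mod 53), inverse 1.
M/229 = 1325; 1325 ≡ 180 (mod 229); 180·14 ≡ 1, so inverse 14.
M/25 = 12137; 12137 ≡ 12 (mod 25); 12·23 ≡ 1, so inverse 23.
N ≡ 47·5725·1 + 188·1325·14 + 15·12137·23 = 7943740.
7943740 mod 303425 = 54690.

54690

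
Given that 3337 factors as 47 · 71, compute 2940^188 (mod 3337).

Mod 47: 2940 ≡ 26; by Fermat, exponent reduces to 188 mod 46 = 4; 26^4 ≡ 42 (mod 47).
Mod 71: 2940 ≡ 29; by Fermat, exponent reduces to 188 mod 70 = 48; 29^48 ≡ 24 (mod 71).
Combine by CRT: x ≡ 42 (mod 47), x ≡ 24 (mod 71) ⇒ x ≡ 2580 (mod 3337).

2580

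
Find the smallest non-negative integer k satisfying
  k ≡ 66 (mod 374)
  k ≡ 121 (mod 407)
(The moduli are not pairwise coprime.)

gcd(374, 407) = 11 and 11 | (121 − 66), so the pair is consistent; merging gives k ≡ 8668 (mod 13838), where 13838 = lcm(374, 407).
The solution is unique modulo lcm(374, 407) = 13838.

8668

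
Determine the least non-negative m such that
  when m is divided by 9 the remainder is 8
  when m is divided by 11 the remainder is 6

17

From m ≡ 8 (mod 9) write m = 8 + 9t. Substituting into m ≡ 6 (mod 11) gives 9t ≡ 9 (mod 11), and since 9⁻¹ ≡ 5 (mod 11), t ≡ 1. Hence m ≡ 8 + 9·1 = 17 (mod 99).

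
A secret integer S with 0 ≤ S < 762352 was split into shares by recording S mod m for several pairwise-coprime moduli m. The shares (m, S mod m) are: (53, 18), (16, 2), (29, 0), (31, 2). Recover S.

479138

From S ≡ 18 (mod 53) write S = 18 + 53t. Substituting into S ≡ 2 (mod 16) gives 53t ≡ 0 (mod 16), and since 5⁻¹ ≡ 13 (mod 16), t ≡ 0. Hence S ≡ 18 + 53·0 = 18 (mod 848).
From S ≡ 18 (mod 848) write S = 18 + 848t. Substituting into S ≡ 0 (mod 29) gives 848t ≡ 11 (mod 29), and since 7⁻¹ ≡ 25 (mod 29), t ≡ 14. Hence S ≡ 18 + 848·14 = 11890 (mod 24592).
From S ≡ 11890 (mod 24592) write S = 11890 + 24592t. Substituting into S ≡ 2 (mod 31) gives 24592t ≡ 16 (mod 31), and since 9⁻¹ ≡ 7 (mod 31), t ≡ 19. Hence S ≡ 11890 + 24592·19 = 479138 (mod 762352).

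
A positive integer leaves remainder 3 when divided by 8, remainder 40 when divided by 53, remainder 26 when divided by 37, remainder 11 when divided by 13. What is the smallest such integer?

From N ≡ 3 (mod 8) write N = 3 + 8t. Substituting into N ≡ 40 (mod 53) gives 8t ≡ 37 (mod 53), and since 8⁻¹ ≡ 20 (mod 53), t ≡ 51. Hence N ≡ 3 + 8·51 = 411 (mod 424).
From N ≡ 411 (mod 424) write N = 411 + 424t. Substituting into N ≡ 26 (mod 37) gives 424t ≡ 22 (mod 37), and since 17⁻¹ ≡ 24 (mod 37), t ≡ 10. Hence N ≡ 411 + 424·10 = 4651 (mod 15688).
From N ≡ 4651 (mod 15688) write N = 4651 + 15688t. Substituting into N ≡ 11 (mod 13) gives 15688t ≡ 1 (mod 13), and since 10⁻¹ ≡ 4 (mod 13), t ≡ 4. Hence N ≡ 4651 + 15688·4 = 67403 (mod 203944).

67403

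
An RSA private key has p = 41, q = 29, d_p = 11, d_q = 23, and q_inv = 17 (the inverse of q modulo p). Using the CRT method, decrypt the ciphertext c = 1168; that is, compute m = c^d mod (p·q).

1087

m₁ = c^(d_p) mod p: c ≡ 20 (mod 41), and 20^11 mod 41 = 21.
m₂ = c^(d_q) mod q: c ≡ 8 (mod 29), and 8^23 mod 29 = 14.
h = q_inv·(m₁ − m₂) mod p = 17·(21 − 14) mod 41 = 37.
m = m₂ + h·q = 14 + 37·29 = 1087.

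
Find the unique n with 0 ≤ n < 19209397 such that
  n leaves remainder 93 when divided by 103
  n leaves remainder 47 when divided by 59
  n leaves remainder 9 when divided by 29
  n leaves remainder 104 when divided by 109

From n ≡ 93 (mod 103) write n = 93 + 103t. Substituting into n ≡ 47 (mod 59) gives 103t ≡ 13 (mod 59), and since 44⁻¹ ≡ 55 (mod 59), t ≡ 7. Hence n ≡ 93 + 103·7 = 814 (mod 6077).
From n ≡ 814 (mod 6077) write n = 814 + 6077t. Substituting into n ≡ 9 (mod 29) gives 6077t ≡ 7 (mod 29), and since 16⁻¹ ≡ 20 (mod 29), t ≡ 24. Hence n ≡ 814 + 6077·24 = 146662 (mod 176233).
From n ≡ 146662 (mod 176233) write n = 146662 + 176233t. Substituting into n ≡ 104 (mod 109) gives 176233t ≡ 47 (mod 109), and since 89⁻¹ ≡ 49 (mod 109), t ≡ 14. Hence n ≡ 146662 + 176233·14 = 2613924 (mod 19209397).

2613924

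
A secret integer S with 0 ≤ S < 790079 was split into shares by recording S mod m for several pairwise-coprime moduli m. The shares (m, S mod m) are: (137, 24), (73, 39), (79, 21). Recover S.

Combine the congruences pairwise.
From S ≡ 24 (mod 137) write S = 24 + 137t. Substituting into S ≡ 39 (mod 73) gives 137t ≡ 15 (mod 73), and since 64⁻¹ ≡ 8 (mod 73), t ≡ 47. Hence S ≡ 24 + 137·47 = 6463 (mod 10001).
From S ≡ 6463 (mod 10001) write S = 6463 + 10001t. Substituting into S ≡ 21 (mod 79) gives 10001t ≡ 36 (mod 79), and since 47⁻¹ ≡ 37 (mod 79), t ≡ 68. Hence S ≡ 6463 + 10001·68 = 686531 (mod 790079).

686531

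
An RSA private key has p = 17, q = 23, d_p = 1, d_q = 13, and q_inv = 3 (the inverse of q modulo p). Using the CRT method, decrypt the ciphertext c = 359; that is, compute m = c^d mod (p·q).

m₁ = c^(d_p) mod p: c ≡ 2 (mod 17), and 2^1 mod 17 = 2.
m₂ = c^(d_q) mod q: c ≡ 14 (mod 23), and 14^13 mod 23 = 11.
h = q_inv·(m₁ − m₂) mod p = 3·(2 − 11) mod 17 = 7.
m = m₂ + h·q = 11 + 7·23 = 172.

172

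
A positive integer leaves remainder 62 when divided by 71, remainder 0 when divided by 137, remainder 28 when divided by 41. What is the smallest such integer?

The moduli are pairwise coprime; N = 71·137·41 = 398807.
N/71 = 5617; 5617 ≡ 8 (mod 71); 8·9 ≡ 1, so inverse 9.
N/137 = 2911; 2911 ≡ 34 (mod 137); 34·133 ≡ 1, so inverse 133.
N/41 = 9727; 9727 ≡ 10 (mod 41); 10·37 ≡ 1, so inverse 37.
x ≡ 62·5617·9 + 0·2911·133 + 28·9727·37 = 13211458.
13211458 mod 398807 = 50827.

50827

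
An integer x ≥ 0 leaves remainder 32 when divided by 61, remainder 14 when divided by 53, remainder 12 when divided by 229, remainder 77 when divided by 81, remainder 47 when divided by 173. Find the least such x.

The moduli are pairwise coprime; N = 61·53·229·81·173 = 10374622641.
N/61 = 170075781; 170075781 ≡ 34 (mod 61); 34·9 ≡ 1, so inverse 9.
N/53 = 195747597; 195747597 ≡ 47 (mod 53); 47·44 ≡ 1, so inverse 44.
N/229 = 45304029; 45304029 ≡ 43 (mod 229); 43·16 ≡ 1, so inverse 16.
N/81 = 128081761; 128081761 ≡ 25 (mod 81); 25·13 ≡ 1, so inverse 13.
N/173 = 59968917; 59968917 ≡ 24 (mod 173); 24·137 ≡ 1, so inverse 137.
x ≡ 32·170075781·9 + 14·195747597·44 + 12·45304029·16 + 77·128081761·13 + 47·59968917·137 = 692610417572.
692610417572 mod 10374622641 = 7885323266.

7885323266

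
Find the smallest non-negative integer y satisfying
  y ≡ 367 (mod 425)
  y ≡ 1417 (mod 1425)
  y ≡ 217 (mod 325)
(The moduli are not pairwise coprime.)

gcd(425, 1425) = 25 and 25 | (1417 − 367), so the pair is consistent; merging gives y ≡ 15667 (mod 24225), where 24225 = lcm(425, 1425).
gcd(24225, 325) = 25 and 25 | (217 − 15667), so the pair is consistent; merging gives y ≡ 306367 (mod 314925), where 314925 = lcm(24225, 325).
The solution is unique modulo lcm(425, 1425, 325) = 314925.

306367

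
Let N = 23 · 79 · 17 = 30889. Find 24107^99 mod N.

25416

Mod 23: 24107 ≡ 3; by Fermat, exponent reduces to 99 mod 22 = 11; 3^11 ≡ 1 (mod 23).
Mod 79: 24107 ≡ 12; by Fermat, exponent reduces to 99 mod 78 = 21; 12^21 ≡ 57 (mod 79).
Mod 17: 24107 ≡ 1; by Fermat, exponent reduces to 99 mod 16 = 3; 1^3 ≡ 1 (mod 17).
Combine by CRT: x ≡ 1 (mod 23), x ≡ 57 (mod 79), x ≡ 1 (mod 17) ⇒ x ≡ 25416 (mod 30889).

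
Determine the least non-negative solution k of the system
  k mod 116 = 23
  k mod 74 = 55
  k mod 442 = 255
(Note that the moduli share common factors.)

77163

gcd(116, 74) = 2 and 2 | (55 − 23), so the pair is consistent; merging gives k ≡ 4199 (mod 4292), where 4292 = lcm(116, 74).
gcd(4292, 442) = 2 and 2 | (255 − 4199), so the pair is consistent; merging gives k ≡ 77163 (mod 948532), where 948532 = lcm(4292, 442).
The solution is unique modulo lcm(116, 74, 442) = 948532.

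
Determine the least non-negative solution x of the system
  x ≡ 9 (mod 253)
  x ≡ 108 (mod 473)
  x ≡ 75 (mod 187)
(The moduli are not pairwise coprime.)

77680

Combine the congruences pairwise.
gcd(253, 473) = 11 and 11 | (108 − 9), so the pair is consistent; merging gives x ≡ 1527 (mod 10879), where 10879 = lcm(253, 473).
gcd(10879, 187) = 11 and 11 | (75 − 1527), so the pair is consistent; merging gives x ≡ 77680 (mod 184943), where 184943 = lcm(10879, 187).
The solution is unique modulo lcm(253, 473, 187) = 184943.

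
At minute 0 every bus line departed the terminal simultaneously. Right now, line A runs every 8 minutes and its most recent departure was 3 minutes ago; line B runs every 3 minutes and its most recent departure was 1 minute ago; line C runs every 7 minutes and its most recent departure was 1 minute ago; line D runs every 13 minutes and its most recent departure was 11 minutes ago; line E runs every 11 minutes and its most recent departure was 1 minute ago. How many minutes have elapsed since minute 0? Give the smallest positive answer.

3235

The moduli are pairwise coprime; N = 8·3·7·13·11 = 24024.
N/8 = 3003; 3003 ≡ 3 (mod 8); 3·3 ≡ 1, so inverse 3.
N/3 = 8008; 8008 ≡ 1 (mod 3), inverse 1.
N/7 = 3432; 3432 ≡ 2 (mod 7); 2·4 ≡ 1, so inverse 4.
N/13 = 1848; 1848 ≡ 2 (mod 13); 2·7 ≡ 1, so inverse 7.
N/11 = 2184; 2184 ≡ 6 (mod 11); 6·2 ≡ 1, so inverse 2.
t ≡ 3·3003·3 + 1·8008·1 + 1·3432·4 + 11·1848·7 + 1·2184·2 = 195427.
195427 mod 24024 = 3235.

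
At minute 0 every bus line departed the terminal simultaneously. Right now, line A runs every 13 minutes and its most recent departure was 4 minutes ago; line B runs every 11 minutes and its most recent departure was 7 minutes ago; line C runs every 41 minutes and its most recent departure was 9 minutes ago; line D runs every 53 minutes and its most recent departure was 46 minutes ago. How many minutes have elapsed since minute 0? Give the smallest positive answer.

24691

The moduli are pairwise coprime; N = 13·11·41·53 = 310739.
N/13 = 23903; 23903 ≡ 9 (mod 13); 9·3 ≡ 1, so inverse 3.
N/11 = 28249; 28249 ≡ 1 (mod 11), inverse 1.
N/41 = 7579; 7579 ≡ 35 (mod 41); 35·34 ≡ 1, so inverse 34.
N/53 = 5863; 5863 ≡ 33 (mod 53); 33·45 ≡ 1, so inverse 45.
t ≡ 4·23903·3 + 7·28249·1 + 9·7579·34 + 46·5863·45 = 14940163.
14940163 mod 310739 = 24691.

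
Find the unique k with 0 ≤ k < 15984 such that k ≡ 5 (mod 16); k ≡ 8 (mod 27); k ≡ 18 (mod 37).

The moduli are pairwise coprime; N = 16·27·37 = 15984.
N/16 = 999; 999 ≡ 7 (mod 16); 7·7 ≡ 1, so inverse 7.
N/27 = 592; 592 ≡ 25 (mod 27); 25·13 ≡ 1, so inverse 13.
N/37 = 432; 432 ≡ 25 (mod 37); 25·3 ≡ 1, so inverse 3.
k ≡ 5·999·7 + 8·592·13 + 18·432·3 = 119861.
119861 mod 15984 = 7973.

7973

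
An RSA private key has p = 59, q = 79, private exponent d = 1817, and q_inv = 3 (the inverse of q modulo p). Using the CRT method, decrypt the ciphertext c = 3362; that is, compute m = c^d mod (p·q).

d_p = d mod (p−1) = 1817 mod 58 = 19; d_q = d mod (q−1) = 23.
m₁ = c^(d_p) mod p: c ≡ 58 (mod 59), and 58^19 mod 59 = 58.
m₂ = c^(d_q) mod q: c ≡ 44 (mod 79), and 44^23 mod 79 = 19.
h = q_inv·(m₁ − m₂) mod p = 3·(58 − 19) mod 59 = 58.
m = m₂ + h·q = 19 + 58·79 = 4601.

4601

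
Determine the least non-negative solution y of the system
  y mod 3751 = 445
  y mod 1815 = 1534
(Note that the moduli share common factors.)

34204

gcd(3751, 1815) = 121 and 121 | (1534 − 445), so the pair is consistent; merging gives y ≡ 34204 (mod 56265), where 56265 = lcm(3751, 1815).
The solution is unique modulo lcm(3751, 1815) = 56265.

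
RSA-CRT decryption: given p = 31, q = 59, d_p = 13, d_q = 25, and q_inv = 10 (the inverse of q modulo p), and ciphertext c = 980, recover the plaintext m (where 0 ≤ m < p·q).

m₁ = c^(d_p) mod p: c ≡ 19 (mod 31), and 19^13 mod 31 = 14.
m₂ = c^(d_q) mod q: c ≡ 36 (mod 59), and 36^25 mod 59 = 15.
h = q_inv·(m₁ − m₂) mod p = 10·(14 − 15) mod 31 = 21.
m = m₂ + h·q = 15 + 21·59 = 1254.

1254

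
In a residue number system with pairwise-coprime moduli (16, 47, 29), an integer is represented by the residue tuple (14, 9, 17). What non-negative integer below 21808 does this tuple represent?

6542

The moduli are pairwise coprime; N = 16·47·29 = 21808.
N/16 = 1363; 1363 ≡ 3 (mod 16); 3·11 ≡ 1, so inverse 11.
N/47 = 464; 464 ≡ 41 (mod 47); 41·39 ≡ 1, so inverse 39.
N/29 = 752; 752 ≡ 27 (mod 29); 27·14 ≡ 1, so inverse 14.
x ≡ 14·1363·11 + 9·464·39 + 17·752·14 = 551742.
551742 mod 21808 = 6542.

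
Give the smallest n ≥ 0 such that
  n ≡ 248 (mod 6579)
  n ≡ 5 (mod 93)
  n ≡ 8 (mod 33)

1316048

gcd(6579, 93) = 3 and 3 | (5 − 248), so the pair is consistent; merging gives n ≡ 92354 (mod 203949), where 203949 = lcm(6579, 93).
gcd(203949, 33) = 3 and 3 | (8 − 92354), so the pair is consistent; merging gives n ≡ 1316048 (mod 2243439), where 2243439 = lcm(203949, 33).
The solution is unique modulo lcm(6579, 93, 33) = 2243439.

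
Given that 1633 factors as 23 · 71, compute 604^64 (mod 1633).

Mod 23: 604 ≡ 6; by Fermat, exponent reduces to 64 mod 22 = 20; 6^20 ≡ 16 (mod 23).
Mod 71: 604 ≡ 36; 36^64 ≡ 64 (mod 71).
Combine by CRT: x ≡ 16 (mod 23), x ≡ 64 (mod 71) ⇒ x ≡ 1626 (mod 1633).

1626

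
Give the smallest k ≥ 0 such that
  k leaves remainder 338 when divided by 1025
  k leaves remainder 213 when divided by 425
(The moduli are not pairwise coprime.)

Combine the congruences pairwise.
gcd(1025, 425) = 25 and 25 | (213 − 338), so the pair is consistent; merging gives k ≡ 9563 (mod 17425), where 17425 = lcm(1025, 425).
The solution is unique modulo lcm(1025, 425) = 17425.

9563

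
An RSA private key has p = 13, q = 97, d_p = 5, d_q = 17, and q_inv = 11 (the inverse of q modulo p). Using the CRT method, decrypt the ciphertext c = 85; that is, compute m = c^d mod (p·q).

570

m₁ = c^(d_p) mod p: c ≡ 7 (mod 13), and 7^5 mod 13 = 11.
m₂ = c^(d_q) mod q: c ≡ 85 (mod 97), and 85^17 mod 97 = 85.
h = q_inv·(m₁ − m₂) mod p = 11·(11 − 85) mod 13 = 5.
m = m₂ + h·q = 85 + 5·97 = 570.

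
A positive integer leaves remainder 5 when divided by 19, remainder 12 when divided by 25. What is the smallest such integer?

From x ≡ 5 (mod 19) write x = 5 + 19t. Substituting into x ≡ 12 (mod 25) gives 19t ≡ 7 (mod 25), and since 19⁻¹ ≡ 4 (mod 25), t ≡ 3. Hence x ≡ 5 + 19·3 = 62 (mod 475).

62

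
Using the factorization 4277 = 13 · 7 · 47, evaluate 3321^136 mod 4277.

620

Mod 13: 3321 ≡ 6; by Fermat, exponent reduces to 136 mod 12 = 4; 6^4 ≡ 9 (mod 13).
Mod 7: 3321 ≡ 3; by Fermat, exponent reduces to 136 mod 6 = 4; 3^4 ≡ 4 (mod 7).
Mod 47: 3321 ≡ 31; by Fermat, exponent reduces to 136 mod 46 = 44; 31^44 ≡ 9 (mod 47).
Combine by CRT: x ≡ 9 (mod 13), x ≡ 4 (mod 7), x ≡ 9 (mod 47) ⇒ x ≡ 620 (mod 4277).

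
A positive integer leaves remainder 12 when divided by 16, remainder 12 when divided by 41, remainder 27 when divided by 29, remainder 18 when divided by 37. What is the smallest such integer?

358844

From k ≡ 12 (mod 16) write k = 12 + 16t. Substituting into k ≡ 12 (mod 41) gives 16t ≡ 0 (mod 41), and since 16⁻¹ ≡ 18 (mod 41), t ≡ 0. Hence k ≡ 12 + 16·0 = 12 (mod 656).
From k ≡ 12 (mod 656) write k = 12 + 656t. Substituting into k ≡ 27 (mod 29) gives 656t ≡ 15 (mod 29), and since 18⁻¹ ≡ 21 (mod 29), t ≡ 25. Hence k ≡ 12 + 656·25 = 16412 (mod 19024).
From k ≡ 16412 (mod 19024) write k = 16412 + 19024t. Substituting into k ≡ 18 (mod 37) gives 19024t ≡ 34 (mod 37), and since 6⁻¹ ≡ 31 (mod 37), t ≡ 18. Hence k ≡ 16412 + 19024·18 = 358844 (mod 703888).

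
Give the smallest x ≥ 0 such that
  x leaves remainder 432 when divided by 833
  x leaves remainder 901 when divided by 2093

gcd(833, 2093) = 7 and 7 | (901 − 432), so the pair is consistent; merging gives x ≡ 239503 (mod 249067), where 249067 = lcm(833, 2093).
The solution is unique modulo lcm(833, 2093) = 249067.

239503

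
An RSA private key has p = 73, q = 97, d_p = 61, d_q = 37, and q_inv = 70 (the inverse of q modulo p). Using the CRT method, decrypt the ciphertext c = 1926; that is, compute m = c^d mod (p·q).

2404

m₁ = c^(d_p) mod p: c ≡ 28 (mod 73), and 28^61 mod 73 = 68.
m₂ = c^(d_q) mod q: c ≡ 83 (mod 97), and 83^37 mod 97 = 76.
h = q_inv·(m₁ − m₂) mod p = 70·(68 − 76) mod 73 = 24.
m = m₂ + h·q = 76 + 24·97 = 2404.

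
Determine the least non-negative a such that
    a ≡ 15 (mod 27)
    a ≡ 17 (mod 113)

Combine the congruences pairwise.
From a ≡ 15 (mod 27) write a = 15 + 27t. Substituting into a ≡ 17 (mod 113) gives 27t ≡ 2 (mod 113), and since 27⁻¹ ≡ 67 (mod 113), t ≡ 21. Hence a ≡ 15 + 27·21 = 582 (mod 3051).

582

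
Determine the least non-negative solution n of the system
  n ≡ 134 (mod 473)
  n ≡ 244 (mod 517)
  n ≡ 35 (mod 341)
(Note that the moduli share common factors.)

gcd(473, 517) = 11 and 11 | (244 − 134), so the pair is consistent; merging gives n ≡ 10067 (mod 22231), where 22231 = lcm(473, 517).
gcd(22231, 341) = 11 and 11 | (35 − 10067), so the pair is consistent; merging gives n ≡ 76760 (mod 689161), where 689161 = lcm(22231, 341).
The solution is unique modulo lcm(473, 517, 341) = 689161.

76760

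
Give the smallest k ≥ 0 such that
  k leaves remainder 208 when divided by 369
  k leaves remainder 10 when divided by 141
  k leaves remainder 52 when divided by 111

30466

gcd(369, 141) = 3 and 3 | (10 − 208), so the pair is consistent; merging gives k ≡ 13123 (mod 17343), where 17343 = lcm(369, 141).
gcd(17343, 111) = 3 and 3 | (52 − 13123), so the pair is consistent; merging gives k ≡ 30466 (mod 641691), where 641691 = lcm(17343, 111).
The solution is unique modulo lcm(369, 141, 111) = 641691.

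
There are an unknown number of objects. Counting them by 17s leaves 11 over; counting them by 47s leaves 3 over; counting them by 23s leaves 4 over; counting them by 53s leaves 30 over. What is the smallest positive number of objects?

394615

The moduli are pairwise coprime; M = 17·47·23·53 = 973981.
M/17 = 57293; 57293 ≡ 3 (mod 17); 3·6 ≡ 1, so inverse 6.
M/47 = 20723; 20723 ≡ 43 (mod 47); 43·35 ≡ 1, so inverse 35.
M/23 = 42347; 42347 ≡ 4 (mod 23); 4·6 ≡ 1, so inverse 6.
M/53 = 18377; 18377 ≡ 39 (mod 53); 39·34 ≡ 1, so inverse 34.
N ≡ 11·57293·6 + 3·20723·35 + 4·42347·6 + 30·18377·34 = 25718121.
25718121 mod 973981 = 394615.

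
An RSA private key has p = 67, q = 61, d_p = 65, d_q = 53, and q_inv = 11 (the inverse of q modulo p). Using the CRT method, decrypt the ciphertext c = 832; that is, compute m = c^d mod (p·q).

3831

m₁ = c^(d_p) mod p: c ≡ 28 (mod 67), and 28^65 mod 67 = 12.
m₂ = c^(d_q) mod q: c ≡ 39 (mod 61), and 39^53 mod 61 = 49.
h = q_inv·(m₁ − m₂) mod p = 11·(12 − 49) mod 67 = 62.
m = m₂ + h·q = 49 + 62·61 = 3831.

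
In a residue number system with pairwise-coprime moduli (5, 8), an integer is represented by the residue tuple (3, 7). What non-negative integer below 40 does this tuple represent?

From x ≡ 3 (mod 5) write x = 3 + 5t. Substituting into x ≡ 7 (mod 8) gives 5t ≡ 4 (mod 8), and since 5⁻¹ ≡ 5 (mod 8), t ≡ 4. Hence x ≡ 3 + 5·4 = 23 (mod 40).

23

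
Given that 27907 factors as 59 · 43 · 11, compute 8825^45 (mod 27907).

11793

Mod 59: 8825 ≡ 34; 34^45 ≡ 52 (mod 59).
Mod 43: 8825 ≡ 10; by Fermat, exponent reduces to 45 mod 42 = 3; 10^3 ≡ 11 (mod 43).
Mod 11: 8825 ≡ 3; by Fermat, exponent reduces to 45 mod 10 = 5; 3^5 ≡ 1 (mod 11).
Combine by CRT: x ≡ 52 (mod 59), x ≡ 11 (mod 43), x ≡ 1 (mod 11) ⇒ x ≡ 11793 (mod 27907).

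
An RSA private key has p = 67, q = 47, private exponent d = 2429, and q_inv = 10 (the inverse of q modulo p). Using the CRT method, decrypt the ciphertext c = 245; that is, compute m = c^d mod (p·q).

d_p = d mod (p−1) = 2429 mod 66 = 53; d_q = d mod (q−1) = 37.
m₁ = c^(d_p) mod p: c ≡ 44 (mod 67), and 44^53 mod 67 = 34.
m₂ = c^(d_q) mod q: c ≡ 10 (mod 47), and 10^37 mod 47 = 43.
h = q_inv·(m₁ − m₂) mod p = 10·(34 − 43) mod 67 = 44.
m = m₂ + h·q = 43 + 44·47 = 2111.

2111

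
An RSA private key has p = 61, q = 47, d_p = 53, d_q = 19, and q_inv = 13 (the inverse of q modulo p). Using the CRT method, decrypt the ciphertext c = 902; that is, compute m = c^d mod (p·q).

m₁ = c^(d_p) mod p: c ≡ 48 (mod 61), and 48^53 mod 61 = 14.
m₂ = c^(d_q) mod q: c ≡ 9 (mod 47), and 9^19 mod 47 = 42.
h = q_inv·(m₁ − m₂) mod p = 13·(14 − 42) mod 61 = 2.
m = m₂ + h·q = 42 + 2·47 = 136.

136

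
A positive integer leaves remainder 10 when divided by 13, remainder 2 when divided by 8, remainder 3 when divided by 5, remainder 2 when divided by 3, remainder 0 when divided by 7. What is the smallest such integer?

Combine the congruences pairwise.
From x ≡ 10 (mod 13) write x = 10 + 13t. Substituting into x ≡ 2 (mod 8) gives 13t ≡ 0 (mod 8), and since 5⁻¹ ≡ 5 (mod 8), t ≡ 0. Hence x ≡ 10 + 13·0 = 10 (mod 104).
From x ≡ 10 (mod 104) write x = 10 + 104t. Substituting into x ≡ 3 (mod 5) gives 104t ≡ 3 (mod 5), and since 4⁻¹ ≡ 4 (mod 5), t ≡ 2. Hence x ≡ 10 + 104·2 = 218 (mod 520).
From x ≡ 218 (mod 520) write x = 218 + 520t. Substituting into x ≡ 2 (mod 3) gives 520t ≡ 0 (mod 3), and since 1⁻¹ ≡ 1 (mod 3), t ≡ 0. Hence x ≡ 218 + 520·0 = 218 (mod 1560).
From x ≡ 218 (mod 1560) write x = 218 + 1560t. Substituting into x ≡ 0 (mod 7) gives 1560t ≡ 6 (mod 7), and since 6⁻¹ ≡ 6 (mod 7), t ≡ 1. Hence x ≡ 218 + 1560·1 = 1778 (mod 10920).

1778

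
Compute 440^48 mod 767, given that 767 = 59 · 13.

Mod 59: 440 ≡ 27; 27^48 ≡ 20 (mod 59).
Mod 13: 440 ≡ 11; since 12 | 48, by Fermat 11^48 ≡ 1 (mod 13).
Combine by CRT: x ≡ 20 (mod 59), x ≡ 1 (mod 13) ⇒ x ≡ 79 (mod 767).

79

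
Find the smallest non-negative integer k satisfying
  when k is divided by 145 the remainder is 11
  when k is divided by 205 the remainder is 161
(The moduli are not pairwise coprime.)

2621

gcd(145, 205) = 5 and 5 | (161 − 11), so the pair is consistent; merging gives k ≡ 2621 (mod 5945), where 5945 = lcm(145, 205).
The solution is unique modulo lcm(145, 205) = 5945.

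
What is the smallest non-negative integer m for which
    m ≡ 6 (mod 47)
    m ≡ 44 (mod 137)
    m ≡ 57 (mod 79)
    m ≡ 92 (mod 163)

From m ≡ 6 (mod 47) write m = 6 + 47t. Substituting into m ≡ 44 (mod 137) gives 47t ≡ 38 (mod 137), and since 47⁻¹ ≡ 35 (mod 137), t ≡ 97. Hence m ≡ 6 + 47·97 = 4565 (mod 6439).
From m ≡ 4565 (mod 6439) write m = 4565 + 6439t. Substituting into m ≡ 57 (mod 79) gives 6439t ≡ 74 (mod 79), and since 40⁻¹ ≡ 2 (mod 79), t ≡ 69. Hence m ≡ 4565 + 6439·69 = 448856 (mod 508681).
From m ≡ 448856 (mod 508681) write m = 448856 + 508681t. Substituting into m ≡ 92 (mod 163) gives 508681t ≡ 138 (mod 163), and since 121⁻¹ ≡ 97 (mod 163), t ≡ 20. Hence m ≡ 448856 + 508681·20 = 10622476 (mod 82915003).

10622476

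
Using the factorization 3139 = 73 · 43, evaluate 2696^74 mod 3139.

Mod 73: 2696 ≡ 68; by Fermat, exponent reduces to 74 mod 72 = 2; 68^2 ≡ 25 (mod 73).
Mod 43: 2696 ≡ 30; by Fermat, exponent reduces to 74 mod 42 = 32; 30^32 ≡ 23 (mod 43).
Combine by CRT: x ≡ 25 (mod 73), x ≡ 23 (mod 43) ⇒ x ≡ 1485 (mod 3139).

1485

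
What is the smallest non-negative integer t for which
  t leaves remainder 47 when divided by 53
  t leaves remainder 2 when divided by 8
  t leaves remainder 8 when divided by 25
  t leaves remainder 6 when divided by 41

From t ≡ 47 (mod 53) write t = 47 + 53s. Substituting into t ≡ 2 (mod 8) gives 53s ≡ 3 (mod 8), and since 5⁻¹ ≡ 5 (mod 8), s ≡ 7. Hence t ≡ 47 + 53·7 = 418 (mod 424).
From t ≡ 418 (mod 424) write t = 418 + 424s. Substituting into t ≡ 8 (mod 25) gives 424s ≡ 15 (mod 25), and since 24⁻¹ ≡ 24 (mod 25), s ≡ 10. Hence t ≡ 418 + 424·10 = 4658 (mod 10600).
From t ≡ 4658 (mod 10600) write t = 4658 + 10600s. Substituting into t ≡ 6 (mod 41) gives 10600s ≡ 22 (mod 41), and since 22⁻¹ ≡ 28 (mod 41), s ≡ 1. Hence t ≡ 4658 + 10600·1 = 15258 (mod 434600).

15258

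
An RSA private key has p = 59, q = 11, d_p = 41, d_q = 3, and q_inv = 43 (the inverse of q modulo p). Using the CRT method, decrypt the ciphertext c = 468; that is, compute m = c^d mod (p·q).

260

m₁ = c^(d_p) mod p: c ≡ 55 (mod 59), and 55^41 mod 59 = 24.
m₂ = c^(d_q) mod q: c ≡ 6 (mod 11), and 6^3 mod 11 = 7.
h = q_inv·(m₁ − m₂) mod p = 43·(24 − 7) mod 59 = 23.
m = m₂ + h·q = 7 + 23·11 = 260.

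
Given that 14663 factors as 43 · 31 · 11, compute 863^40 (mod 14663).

Mod 43: 863 ≡ 3; 3^40 ≡ 24 (mod 43).
Mod 31: 863 ≡ 26; by Fermat, exponent reduces to 40 mod 30 = 10; 26^10 ≡ 5 (mod 31).
Mod 11: 863 ≡ 5; since 10 | 40, by Fermat 5^40 ≡ 1 (mod 11).
Combine by CRT: x ≡ 24 (mod 43), x ≡ 5 (mod 31), x ≡ 1 (mod 11) ⇒ x ≡ 67 (mod 14663).

67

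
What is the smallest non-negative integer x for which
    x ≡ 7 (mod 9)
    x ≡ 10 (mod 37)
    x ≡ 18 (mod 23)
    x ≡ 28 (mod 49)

The moduli are pairwise coprime; N = 9·37·23·49 = 375291.
N/9 = 41699; 41699 ≡ 2 (mod 9); 2·5 ≡ 1, so inverse 5.
N/37 = 10143; 10143 ≡ 5 (mod 37); 5·15 ≡ 1, so inverse 15.
N/23 = 16317; 16317 ≡ 10 (mod 23); 10·7 ≡ 1, so inverse 7.
N/49 = 7659; 7659 ≡ 15 (mod 49); 15·36 ≡ 1, so inverse 36.
x ≡ 7·41699·5 + 10·10143·15 + 18·16317·7 + 28·7659·36 = 12757129.
12757129 mod 375291 = 372526.

372526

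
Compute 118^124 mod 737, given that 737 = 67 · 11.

400

Mod 67: 118 ≡ 51; by Fermat, exponent reduces to 124 mod 66 = 58; 51^58 ≡ 65 (mod 67).
Mod 11: 118 ≡ 8; by Fermat, exponent reduces to 124 mod 10 = 4; 8^4 ≡ 4 (mod 11).
Combine by CRT: x ≡ 65 (mod 67), x ≡ 4 (mod 11) ⇒ x ≡ 400 (mod 737).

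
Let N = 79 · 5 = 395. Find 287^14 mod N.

Mod 79: 287 ≡ 50; 50^14 ≡ 44 (mod 79).
Mod 5: 287 ≡ 2; by Fermat, exponent reduces to 14 mod 4 = 2; 2^2 ≡ 4 (mod 5).
Combine by CRT: x ≡ 44 (mod 79), x ≡ 4 (mod 5) ⇒ x ≡ 44 (mod 395).

44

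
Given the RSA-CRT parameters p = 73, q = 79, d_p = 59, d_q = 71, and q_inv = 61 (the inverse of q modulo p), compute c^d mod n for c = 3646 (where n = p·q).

5035

m₁ = c^(d_p) mod p: c ≡ 69 (mod 73), and 69^59 mod 73 = 71.
m₂ = c^(d_q) mod q: c ≡ 12 (mod 79), and 12^71 mod 79 = 58.
h = q_inv·(m₁ − m₂) mod p = 61·(71 − 58) mod 73 = 63.
m = m₂ + h·q = 58 + 63·79 = 5035.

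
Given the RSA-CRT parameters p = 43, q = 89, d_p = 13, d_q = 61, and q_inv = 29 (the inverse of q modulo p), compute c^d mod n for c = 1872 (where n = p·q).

m₁ = c^(d_p) mod p: c ≡ 23 (mod 43), and 23^13 mod 43 = 24.
m₂ = c^(d_q) mod q: c ≡ 3 (mod 89), and 3^61 mod 89 = 83.
h = q_inv·(m₁ − m₂) mod p = 29·(24 − 83) mod 43 = 9.
m = m₂ + h·q = 83 + 9·89 = 884.

884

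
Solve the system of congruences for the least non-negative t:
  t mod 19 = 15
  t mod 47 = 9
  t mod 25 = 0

8375

From t ≡ 15 (mod 19) write t = 15 + 19s. Substituting into t ≡ 9 (mod 47) gives 19s ≡ 41 (mod 47), and since 19⁻¹ ≡ 5 (mod 47), s ≡ 17. Hence t ≡ 15 + 19·17 = 338 (mod 893).
From t ≡ 338 (mod 893) write t = 338 + 893s. Substituting into t ≡ 0 (mod 25) gives 893s ≡ 12 (mod 25), and since 18⁻¹ ≡ 7 (mod 25), s ≡ 9. Hence t ≡ 338 + 893·9 = 8375 (mod 22325).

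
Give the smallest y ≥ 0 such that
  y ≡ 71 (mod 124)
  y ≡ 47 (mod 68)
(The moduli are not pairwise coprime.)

319

gcd(124, 68) = 4 and 4 | (47 − 71), so the pair is consistent; merging gives y ≡ 319 (mod 2108), where 2108 = lcm(124, 68).
The solution is unique modulo lcm(124, 68) = 2108.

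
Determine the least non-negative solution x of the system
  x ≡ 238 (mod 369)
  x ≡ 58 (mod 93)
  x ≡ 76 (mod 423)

365548

gcd(369, 93) = 3 and 3 | (58 − 238), so the pair is consistent; merging gives x ≡ 10939 (mod 11439), where 11439 = lcm(369, 93).
gcd(11439, 423) = 9 and 9 | (76 − 10939), so the pair is consistent; merging gives x ≡ 365548 (mod 537633), where 537633 = lcm(11439, 423).
The solution is unique modulo lcm(369, 93, 423) = 537633.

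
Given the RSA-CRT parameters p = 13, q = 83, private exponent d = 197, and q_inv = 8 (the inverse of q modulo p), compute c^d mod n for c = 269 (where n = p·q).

133

d_p = d mod (p−1) = 197 mod 12 = 5; d_q = d mod (q−1) = 33.
m₁ = c^(d_p) mod p: c ≡ 9 (mod 13), and 9^5 mod 13 = 3.
m₂ = c^(d_q) mod q: c ≡ 20 (mod 83), and 20^33 mod 83 = 50.
h = q_inv·(m₁ − m₂) mod p = 8·(3 − 50) mod 13 = 1.
m = m₂ + h·q = 50 + 1·83 = 133.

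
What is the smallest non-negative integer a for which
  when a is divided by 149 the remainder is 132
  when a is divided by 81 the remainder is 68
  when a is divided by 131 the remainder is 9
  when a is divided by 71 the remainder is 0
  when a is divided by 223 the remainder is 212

12924508217

From a ≡ 132 (mod 149) write a = 132 + 149t. Substituting into a ≡ 68 (mod 81) gives 149t ≡ 17 (mod 81), and since 68⁻¹ ≡ 56 (mod 81), t ≡ 61. Hence a ≡ 132 + 149·61 = 9221 (mod 12069).
From a ≡ 9221 (mod 12069) write a = 9221 + 12069t. Substituting into a ≡ 9 (mod 131) gives 12069t ≡ 89 (mod 131), and since 17⁻¹ ≡ 54 (mod 131), t ≡ 90. Hence a ≡ 9221 + 12069·90 = 1095431 (mod 1581039).
From a ≡ 1095431 (mod 1581039) write a = 1095431 + 1581039t. Substituting into a ≡ 0 (mod 71) gives 1581039t ≡ 28 (mod 71), and since 11⁻¹ ≡ 13 (mod 71), t ≡ 9. Hence a ≡ 1095431 + 1581039·9 = 15324782 (mod 112253769).
From a ≡ 15324782 (mod 112253769) write a = 15324782 + 112253769t. Substituting into a ≡ 212 (mod 223) gives 112253769t ≡ 213 (mod 223), and since 29⁻¹ ≡ 100 (mod 223), t ≡ 115. Hence a ≡ 15324782 + 112253769·115 = 12924508217 (mod 25032590487).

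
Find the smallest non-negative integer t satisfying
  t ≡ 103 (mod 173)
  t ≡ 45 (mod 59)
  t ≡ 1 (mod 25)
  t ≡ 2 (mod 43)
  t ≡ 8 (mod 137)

The moduli are pairwise coprime; N = 173·59·25·43·137 = 1503235925.
N/173 = 8689225; 8689225 ≡ 127 (mod 173); 127·94 ≡ 1, so inverse 94.
N/59 = 25478575; 25478575 ≡ 15 (mod 59); 15·4 ≡ 1, so inverse 4.
N/25 = 60129437; 60129437 ≡ 12 (mod 25); 12·23 ≡ 1, so inverse 23.
N/43 = 34958975; 34958975 ≡ 18 (mod 43); 18·12 ≡ 1, so inverse 12.
N/137 = 10972525; 10972525 ≡ 58 (mod 137); 58·26 ≡ 1, so inverse 26.
t ≡ 103·8689225·94 + 45·25478575·4 + 1·60129437·23 + 2·34958975·12 + 8·10972525·26 = 93219497601.
93219497601 mod 1503235925 = 18870251.

18870251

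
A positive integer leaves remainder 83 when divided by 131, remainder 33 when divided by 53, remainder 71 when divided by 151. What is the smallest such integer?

819095

Combine the congruences pairwise.
From x ≡ 83 (mod 131) write x = 83 + 131t. Substituting into x ≡ 33 (mod 53) gives 131t ≡ 3 (mod 53), and since 25⁻¹ ≡ 17 (mod 53), t ≡ 51. Hence x ≡ 83 + 131·51 = 6764 (mod 6943).
From x ≡ 6764 (mod 6943) write x = 6764 + 6943t. Substituting into x ≡ 71 (mod 151) gives 6943t ≡ 102 (mod 151), and since 148⁻¹ ≡ 50 (mod 151), t ≡ 117. Hence x ≡ 6764 + 6943·117 = 819095 (mod 1048393).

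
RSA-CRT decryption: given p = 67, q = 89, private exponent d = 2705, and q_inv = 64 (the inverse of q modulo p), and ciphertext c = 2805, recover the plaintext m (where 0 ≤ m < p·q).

d_p = d mod (p−1) = 2705 mod 66 = 65; d_q = d mod (q−1) = 65.
m₁ = c^(d_p) mod p: c ≡ 58 (mod 67), and 58^65 mod 67 = 52.
m₂ = c^(d_q) mod q: c ≡ 46 (mod 89), and 46^65 mod 89 = 7.
h = q_inv·(m₁ − m₂) mod p = 64·(52 − 7) mod 67 = 66.
m = m₂ + h·q = 7 + 66·89 = 5881.

5881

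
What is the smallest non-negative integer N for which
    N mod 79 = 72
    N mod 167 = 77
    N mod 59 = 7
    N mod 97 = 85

11282931

The moduli are pairwise coprime; M = 79·167·59·97 = 75503539.
M/79 = 955741; 955741 ≡ 78 (mod 79); 78·78 ≡ 1, so inverse 78.
M/167 = 452117; 452117 ≡ 48 (mod 167); 48·87 ≡ 1, so inverse 87.
M/59 = 1279721; 1279721 ≡ 11 (mod 59); 11·43 ≡ 1, so inverse 43.
M/97 = 778387; 778387 ≡ 59 (mod 97); 59·74 ≡ 1, so inverse 74.
N ≡ 72·955741·78 + 77·452117·87 + 7·1279721·43 + 85·778387·74 = 13677423490.
13677423490 mod 75503539 = 11282931.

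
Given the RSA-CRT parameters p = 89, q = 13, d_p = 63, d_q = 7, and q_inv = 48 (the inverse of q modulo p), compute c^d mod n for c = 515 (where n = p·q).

m₁ = c^(d_p) mod p: c ≡ 70 (mod 89), and 70^63 mod 89 = 24.
m₂ = c^(d_q) mod q: c ≡ 8 (mod 13), and 8^7 mod 13 = 5.
h = q_inv·(m₁ − m₂) mod p = 48·(24 − 5) mod 89 = 22.
m = m₂ + h·q = 5 + 22·13 = 291.

291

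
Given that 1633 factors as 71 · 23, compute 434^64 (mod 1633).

Mod 71: 434 ≡ 8; 8^64 ≡ 6 (mod 71).
Mod 23: 434 ≡ 20; by Fermat, exponent reduces to 64 mod 22 = 20; 20^20 ≡ 18 (mod 23).
Combine by CRT: x ≡ 6 (mod 71), x ≡ 18 (mod 23) ⇒ x ≡ 432 (mod 1633).

432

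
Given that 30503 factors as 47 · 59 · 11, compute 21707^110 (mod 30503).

Mod 47: 21707 ≡ 40; by Fermat, exponent reduces to 110 mod 46 = 18; 40^18 ≡ 42 (mod 47).
Mod 59: 21707 ≡ 54; by Fermat, exponent reduces to 110 mod 58 = 52; 54^52 ≡ 53 (mod 59).
Mod 11: 21707 ≡ 4; since 10 | 110, by Fermat 4^110 ≡ 1 (mod 11).
Combine by CRT: x ≡ 42 (mod 47), x ≡ 53 (mod 59), x ≡ 1 (mod 11) ⇒ x ≡ 5776 (mod 30503).

5776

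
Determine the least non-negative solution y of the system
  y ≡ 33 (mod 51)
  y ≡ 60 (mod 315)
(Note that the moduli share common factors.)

4470

gcd(51, 315) = 3 and 3 | (60 − 33), so the pair is consistent; merging gives y ≡ 4470 (mod 5355), where 5355 = lcm(51, 315).
The solution is unique modulo lcm(51, 315) = 5355.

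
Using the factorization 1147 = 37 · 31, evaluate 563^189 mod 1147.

Mod 37: 563 ≡ 8; by Fermat, exponent reduces to 189 mod 36 = 9; 8^9 ≡ 6 (mod 37).
Mod 31: 563 ≡ 5; by Fermat, exponent reduces to 189 mod 30 = 9; 5^9 ≡ 1 (mod 31).
Combine by CRT: x ≡ 6 (mod 37), x ≡ 1 (mod 31) ⇒ x ≡ 931 (mod 1147).

931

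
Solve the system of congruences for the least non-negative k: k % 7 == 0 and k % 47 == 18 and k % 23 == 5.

3731

The moduli are pairwise coprime; N = 7·47·23 = 7567.
N/7 = 1081; 1081 ≡ 3 (mod 7); 3·5 ≡ 1, so inverse 5.
N/47 = 161; 161 ≡ 20 (mod 47); 20·40 ≡ 1, so inverse 40.
N/23 = 329; 329 ≡ 7 (mod 23); 7·10 ≡ 1, so inverse 10.
k ≡ 0·1081·5 + 18·161·40 + 5·329·10 = 132370.
132370 mod 7567 = 3731.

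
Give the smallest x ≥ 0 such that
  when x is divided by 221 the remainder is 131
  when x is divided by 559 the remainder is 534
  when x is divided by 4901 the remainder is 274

gcd(221, 559) = 13 and 13 | (534 − 131), so the pair is consistent; merging gives x ≡ 3888 (mod 9503), where 9503 = lcm(221, 559).
gcd(9503, 4901) = 13 and 13 | (274 − 3888), so the pair is consistent; merging gives x ≡ 1676416 (mod 3582631), where 3582631 = lcm(9503, 4901).
The solution is unique modulo lcm(221, 559, 4901) = 3582631.

1676416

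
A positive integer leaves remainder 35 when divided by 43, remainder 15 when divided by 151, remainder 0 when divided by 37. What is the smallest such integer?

77478

The moduli are pairwise coprime; N = 43·151·37 = 240241.
N/43 = 5587; 5587 ≡ 40 (mod 43); 40·14 ≡ 1, so inverse 14.
N/151 = 1591; 1591 ≡ 81 (mod 151); 81·110 ≡ 1, so inverse 110.
N/37 = 6493; 6493 ≡ 18 (mod 37); 18·35 ≡ 1, so inverse 35.
x ≡ 35·5587·14 + 15·1591·110 + 0·6493·35 = 5362780.
5362780 mod 240241 = 77478.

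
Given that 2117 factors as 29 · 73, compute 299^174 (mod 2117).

2017

Mod 29: 299 ≡ 9; by Fermat, exponent reduces to 174 mod 28 = 6; 9^6 ≡ 16 (mod 29).
Mod 73: 299 ≡ 7; by Fermat, exponent reduces to 174 mod 72 = 30; 7^30 ≡ 46 (mod 73).
Combine by CRT: x ≡ 16 (mod 29), x ≡ 46 (mod 73) ⇒ x ≡ 2017 (mod 2117).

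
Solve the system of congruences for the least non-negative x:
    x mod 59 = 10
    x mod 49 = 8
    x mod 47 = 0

91932

Combine the congruences pairwise.
From x ≡ 10 (mod 59) write x = 10 + 59t. Substituting into x ≡ 8 (mod 49) gives 59t ≡ 47 (mod 49), and since 10⁻¹ ≡ 5 (mod 49), t ≡ 39. Hence x ≡ 10 + 59·39 = 2311 (mod 2891).
From x ≡ 2311 (mod 2891) write x = 2311 + 2891t. Substituting into x ≡ 0 (mod 47) gives 2891t ≡ 39 (mod 47), and since 24⁻¹ ≡ 2 (mod 47), t ≡ 31. Hence x ≡ 2311 + 2891·31 = 91932 (mod 135877).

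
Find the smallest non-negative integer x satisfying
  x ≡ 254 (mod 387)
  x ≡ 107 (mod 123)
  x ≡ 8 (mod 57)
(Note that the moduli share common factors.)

Combine the congruences pairwise.
gcd(387, 123) = 3 and 3 | (107 − 254), so the pair is consistent; merging gives x ≡ 10316 (mod 15867), where 15867 = lcm(387, 123).
gcd(15867, 57) = 3 and 3 | (8 − 10316), so the pair is consistent; merging gives x ≡ 232454 (mod 301473), where 301473 = lcm(15867, 57).
The solution is unique modulo lcm(387, 123, 57) = 301473.

232454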